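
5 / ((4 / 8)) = 10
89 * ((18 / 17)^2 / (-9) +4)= 99680 / 289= 344.91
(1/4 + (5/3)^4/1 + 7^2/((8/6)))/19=2.35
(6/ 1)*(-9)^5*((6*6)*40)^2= -734664038400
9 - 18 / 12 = 15 / 2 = 7.50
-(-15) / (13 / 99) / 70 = 297 / 182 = 1.63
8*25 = 200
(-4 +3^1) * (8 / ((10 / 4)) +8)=-56 / 5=-11.20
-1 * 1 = -1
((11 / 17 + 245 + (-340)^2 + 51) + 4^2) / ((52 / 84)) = 41380815 / 221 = 187243.51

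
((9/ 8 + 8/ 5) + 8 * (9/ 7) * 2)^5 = 11809646353408768843/ 1721036800000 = 6861937.15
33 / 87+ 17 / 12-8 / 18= 1411 / 1044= 1.35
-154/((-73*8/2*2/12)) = 231/73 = 3.16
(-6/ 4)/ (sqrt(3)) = -sqrt(3)/ 2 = -0.87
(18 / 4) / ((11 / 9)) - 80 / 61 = 3181 / 1342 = 2.37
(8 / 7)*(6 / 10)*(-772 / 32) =-579 / 35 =-16.54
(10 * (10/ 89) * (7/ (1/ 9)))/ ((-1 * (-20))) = 315/ 89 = 3.54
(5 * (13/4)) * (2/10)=13/4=3.25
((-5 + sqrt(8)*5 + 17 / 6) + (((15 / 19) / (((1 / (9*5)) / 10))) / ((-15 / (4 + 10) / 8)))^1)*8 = -1210588 / 57 + 80*sqrt(2) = -21125.25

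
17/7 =2.43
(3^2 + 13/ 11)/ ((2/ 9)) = 504/ 11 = 45.82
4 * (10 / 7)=40 / 7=5.71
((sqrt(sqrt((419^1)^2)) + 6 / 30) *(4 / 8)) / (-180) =-sqrt(419) / 360- 1 / 1800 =-0.06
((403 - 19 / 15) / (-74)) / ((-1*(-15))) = -3013 / 8325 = -0.36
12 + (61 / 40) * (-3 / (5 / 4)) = 8.34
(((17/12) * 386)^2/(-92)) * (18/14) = -10764961/2576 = -4178.94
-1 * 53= -53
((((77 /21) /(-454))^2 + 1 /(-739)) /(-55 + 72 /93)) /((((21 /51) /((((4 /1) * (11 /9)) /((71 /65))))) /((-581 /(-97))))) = 55219595234375 /35709105226444317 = 0.00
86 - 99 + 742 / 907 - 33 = -40980 / 907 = -45.18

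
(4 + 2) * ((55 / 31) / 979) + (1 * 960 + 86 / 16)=21307997 / 22072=965.39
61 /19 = 3.21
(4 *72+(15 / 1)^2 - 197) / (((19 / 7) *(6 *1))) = 1106 / 57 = 19.40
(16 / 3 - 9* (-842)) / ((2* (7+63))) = 54.17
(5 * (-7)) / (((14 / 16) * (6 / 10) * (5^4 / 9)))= -24 / 25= -0.96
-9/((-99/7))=7/11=0.64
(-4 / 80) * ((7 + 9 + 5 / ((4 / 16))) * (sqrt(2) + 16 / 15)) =-9 * sqrt(2) / 5 - 48 / 25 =-4.47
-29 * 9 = -261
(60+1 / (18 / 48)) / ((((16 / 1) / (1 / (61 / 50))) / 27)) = 10575 / 122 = 86.68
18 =18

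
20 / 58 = 10 / 29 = 0.34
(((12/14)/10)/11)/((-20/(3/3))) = -3/7700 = -0.00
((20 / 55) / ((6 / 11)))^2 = 4 / 9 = 0.44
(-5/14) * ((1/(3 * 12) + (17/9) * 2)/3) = -685/1512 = -0.45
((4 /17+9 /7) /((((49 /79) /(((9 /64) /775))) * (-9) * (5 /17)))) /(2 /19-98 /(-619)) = -168170539 /263698400000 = -0.00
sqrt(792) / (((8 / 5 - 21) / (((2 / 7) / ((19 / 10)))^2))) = -12000 * sqrt(22) / 1715833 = -0.03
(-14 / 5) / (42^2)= -1 / 630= -0.00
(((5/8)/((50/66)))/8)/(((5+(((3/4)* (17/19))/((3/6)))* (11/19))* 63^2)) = 3971/882917280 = 0.00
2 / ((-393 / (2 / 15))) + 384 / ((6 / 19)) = 7168316 / 5895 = 1216.00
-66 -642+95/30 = -4229/6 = -704.83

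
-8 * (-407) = 3256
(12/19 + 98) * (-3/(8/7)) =-19677/76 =-258.91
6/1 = 6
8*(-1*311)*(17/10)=-4229.60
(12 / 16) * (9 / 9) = 3 / 4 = 0.75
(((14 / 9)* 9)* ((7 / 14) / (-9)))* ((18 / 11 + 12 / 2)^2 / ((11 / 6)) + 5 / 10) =-602021 / 23958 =-25.13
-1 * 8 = -8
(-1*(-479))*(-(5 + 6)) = -5269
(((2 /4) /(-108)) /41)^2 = 1 /78428736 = 0.00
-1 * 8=-8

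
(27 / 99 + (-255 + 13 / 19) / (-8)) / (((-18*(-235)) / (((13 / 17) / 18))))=0.00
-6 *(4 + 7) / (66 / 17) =-17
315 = 315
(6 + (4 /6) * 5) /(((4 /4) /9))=84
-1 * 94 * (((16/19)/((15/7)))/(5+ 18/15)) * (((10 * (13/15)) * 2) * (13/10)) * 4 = -14233856/26505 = -537.03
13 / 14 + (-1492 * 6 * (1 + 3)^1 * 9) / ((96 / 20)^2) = -97906 / 7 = -13986.57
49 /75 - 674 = -50501 /75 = -673.35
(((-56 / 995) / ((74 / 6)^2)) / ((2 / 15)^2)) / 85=-0.00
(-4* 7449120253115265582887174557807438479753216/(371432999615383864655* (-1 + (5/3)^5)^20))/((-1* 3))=4881679697272184094471374841494470000109108710679301203054841965507228900598573170688/553554138346799272953996181010516528781474650035152313562648658782522964579638248655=8.82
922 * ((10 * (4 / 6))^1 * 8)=147520 / 3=49173.33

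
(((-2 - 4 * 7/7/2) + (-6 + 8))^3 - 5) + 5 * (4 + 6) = 37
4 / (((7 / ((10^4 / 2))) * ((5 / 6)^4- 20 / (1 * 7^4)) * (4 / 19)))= 8446032000 / 294941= 28636.34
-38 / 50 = -19 / 25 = -0.76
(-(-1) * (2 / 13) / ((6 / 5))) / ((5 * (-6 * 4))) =-1 / 936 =-0.00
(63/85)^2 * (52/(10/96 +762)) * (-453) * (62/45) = -30915271296/1321488625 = -23.39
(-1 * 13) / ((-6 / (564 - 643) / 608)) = -312208 / 3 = -104069.33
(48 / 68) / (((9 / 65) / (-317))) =-82420 / 51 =-1616.08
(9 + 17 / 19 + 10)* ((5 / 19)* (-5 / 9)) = -1050 / 361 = -2.91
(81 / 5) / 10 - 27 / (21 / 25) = -10683 / 350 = -30.52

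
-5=-5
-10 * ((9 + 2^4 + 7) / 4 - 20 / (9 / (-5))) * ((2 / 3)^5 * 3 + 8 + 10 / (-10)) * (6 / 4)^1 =-515140 / 243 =-2119.92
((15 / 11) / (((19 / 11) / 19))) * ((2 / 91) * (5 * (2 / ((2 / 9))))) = 1350 / 91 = 14.84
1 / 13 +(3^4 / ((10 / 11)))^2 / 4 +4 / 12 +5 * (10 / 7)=217554313 / 109200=1992.26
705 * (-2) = -1410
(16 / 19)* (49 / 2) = 392 / 19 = 20.63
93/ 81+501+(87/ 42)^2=506.44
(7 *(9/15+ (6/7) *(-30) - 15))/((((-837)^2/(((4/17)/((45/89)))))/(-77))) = 1425424/99247275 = 0.01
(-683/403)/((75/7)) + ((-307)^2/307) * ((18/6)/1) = 27832444/30225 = 920.84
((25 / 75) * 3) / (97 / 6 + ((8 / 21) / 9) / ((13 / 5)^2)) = 63882 / 1033159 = 0.06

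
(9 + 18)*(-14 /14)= -27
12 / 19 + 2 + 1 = 69 / 19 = 3.63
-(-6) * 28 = 168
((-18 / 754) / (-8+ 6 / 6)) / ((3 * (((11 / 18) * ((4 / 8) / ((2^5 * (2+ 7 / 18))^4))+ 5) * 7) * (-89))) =-2688654508032 / 7367348031003825683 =-0.00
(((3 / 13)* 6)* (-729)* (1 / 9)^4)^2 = 0.02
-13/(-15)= 13/15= 0.87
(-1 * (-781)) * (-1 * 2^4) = -12496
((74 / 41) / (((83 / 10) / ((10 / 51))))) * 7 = 51800 / 173553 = 0.30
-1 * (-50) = 50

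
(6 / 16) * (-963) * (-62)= 22389.75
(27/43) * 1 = 27/43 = 0.63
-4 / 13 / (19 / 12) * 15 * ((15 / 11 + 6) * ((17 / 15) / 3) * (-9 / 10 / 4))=24786 / 13585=1.82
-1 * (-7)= 7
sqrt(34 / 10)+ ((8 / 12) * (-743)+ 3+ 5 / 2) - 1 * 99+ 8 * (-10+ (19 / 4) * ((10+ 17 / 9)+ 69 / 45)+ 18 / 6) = -132.94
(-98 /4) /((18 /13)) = -637 /36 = -17.69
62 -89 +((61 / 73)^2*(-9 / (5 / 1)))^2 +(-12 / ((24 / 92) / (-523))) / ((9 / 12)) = 68266346299138 / 2129868075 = 32051.91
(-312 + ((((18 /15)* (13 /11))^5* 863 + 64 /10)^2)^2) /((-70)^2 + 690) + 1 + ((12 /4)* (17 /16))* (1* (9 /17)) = 309934187921960315960858459302011028499081404298713 /2869165398920448647639152526855468750000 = 108022419355.32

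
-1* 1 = -1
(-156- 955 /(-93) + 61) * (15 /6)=-19700 /93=-211.83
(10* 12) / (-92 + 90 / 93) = -1860 / 1411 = -1.32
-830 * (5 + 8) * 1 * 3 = -32370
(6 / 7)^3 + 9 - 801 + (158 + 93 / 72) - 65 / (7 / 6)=-5661911 / 8232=-687.79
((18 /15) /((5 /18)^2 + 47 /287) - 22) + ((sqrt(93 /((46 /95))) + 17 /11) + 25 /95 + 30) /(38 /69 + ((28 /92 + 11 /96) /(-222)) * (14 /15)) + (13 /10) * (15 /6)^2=432 * sqrt(406410) /10909 + 100213569217299 /2043136573720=74.29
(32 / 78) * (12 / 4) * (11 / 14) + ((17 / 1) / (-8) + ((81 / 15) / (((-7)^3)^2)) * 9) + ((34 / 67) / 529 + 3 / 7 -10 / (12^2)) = -7781219331413 / 9757410406380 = -0.80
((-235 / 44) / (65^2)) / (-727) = 47 / 27029860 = 0.00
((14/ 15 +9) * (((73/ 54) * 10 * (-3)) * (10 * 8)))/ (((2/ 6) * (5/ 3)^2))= -174032/ 5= -34806.40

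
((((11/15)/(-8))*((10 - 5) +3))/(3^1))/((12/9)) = -11/60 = -0.18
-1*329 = -329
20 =20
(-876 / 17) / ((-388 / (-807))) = -176733 / 1649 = -107.18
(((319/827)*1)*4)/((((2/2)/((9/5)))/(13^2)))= 1940796/4135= 469.36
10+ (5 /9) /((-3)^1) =265 /27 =9.81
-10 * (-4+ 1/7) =270/7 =38.57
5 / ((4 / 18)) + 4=53 / 2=26.50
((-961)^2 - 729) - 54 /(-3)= 922810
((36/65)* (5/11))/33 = 12/1573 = 0.01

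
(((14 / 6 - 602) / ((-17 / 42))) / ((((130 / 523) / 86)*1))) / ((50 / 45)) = 2548835793 / 5525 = 461327.75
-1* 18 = -18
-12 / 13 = -0.92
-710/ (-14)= 355/ 7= 50.71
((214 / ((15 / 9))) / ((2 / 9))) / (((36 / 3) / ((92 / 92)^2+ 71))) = 17334 / 5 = 3466.80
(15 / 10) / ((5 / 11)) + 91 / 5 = 43 / 2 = 21.50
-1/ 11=-0.09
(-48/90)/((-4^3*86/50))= 5/1032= 0.00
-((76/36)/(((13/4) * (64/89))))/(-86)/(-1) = -1691/160992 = -0.01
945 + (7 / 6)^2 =34069 / 36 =946.36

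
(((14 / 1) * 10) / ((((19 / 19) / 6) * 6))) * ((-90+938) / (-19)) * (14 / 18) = -831040 / 171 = -4859.88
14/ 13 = 1.08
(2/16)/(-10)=-1/80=-0.01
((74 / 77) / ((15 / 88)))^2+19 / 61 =21587779 / 672525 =32.10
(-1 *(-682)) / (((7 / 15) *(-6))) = -1705 / 7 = -243.57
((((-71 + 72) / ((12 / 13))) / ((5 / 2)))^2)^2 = 28561 / 810000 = 0.04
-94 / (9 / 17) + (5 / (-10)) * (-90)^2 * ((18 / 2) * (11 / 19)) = -21280.19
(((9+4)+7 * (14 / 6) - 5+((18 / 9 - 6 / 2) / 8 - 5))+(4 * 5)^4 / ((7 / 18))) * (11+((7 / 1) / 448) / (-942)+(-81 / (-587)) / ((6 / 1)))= 4535381.35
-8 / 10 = -4 / 5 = -0.80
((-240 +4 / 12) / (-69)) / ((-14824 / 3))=-719 / 1022856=-0.00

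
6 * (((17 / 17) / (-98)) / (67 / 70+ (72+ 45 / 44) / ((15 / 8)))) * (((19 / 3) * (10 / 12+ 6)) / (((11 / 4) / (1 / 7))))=-3116 / 903315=-0.00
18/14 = 9/7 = 1.29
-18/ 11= -1.64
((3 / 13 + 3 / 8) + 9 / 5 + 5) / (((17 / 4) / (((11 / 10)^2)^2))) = 56382491 / 22100000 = 2.55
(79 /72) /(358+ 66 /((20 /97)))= 395 /244116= 0.00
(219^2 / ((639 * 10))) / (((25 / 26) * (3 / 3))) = 69277 / 8875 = 7.81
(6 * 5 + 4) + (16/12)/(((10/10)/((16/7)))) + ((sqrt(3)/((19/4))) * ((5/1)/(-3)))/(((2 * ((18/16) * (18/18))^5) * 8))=778/21 - 40960 * sqrt(3)/3365793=37.03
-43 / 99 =-0.43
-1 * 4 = -4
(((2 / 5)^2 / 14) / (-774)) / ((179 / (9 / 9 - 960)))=0.00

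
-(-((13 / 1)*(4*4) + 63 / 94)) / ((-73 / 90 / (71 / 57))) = -20889975 / 65189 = -320.45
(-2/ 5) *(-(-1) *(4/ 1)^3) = -128/ 5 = -25.60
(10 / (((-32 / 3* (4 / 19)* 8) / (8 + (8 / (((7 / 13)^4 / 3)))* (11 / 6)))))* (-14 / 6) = 30302435 / 43904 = 690.20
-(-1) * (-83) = -83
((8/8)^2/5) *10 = 2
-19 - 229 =-248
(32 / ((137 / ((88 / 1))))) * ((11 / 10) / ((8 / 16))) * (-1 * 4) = -123904 / 685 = -180.88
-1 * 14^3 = -2744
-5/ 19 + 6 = 109/ 19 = 5.74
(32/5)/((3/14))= 448/15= 29.87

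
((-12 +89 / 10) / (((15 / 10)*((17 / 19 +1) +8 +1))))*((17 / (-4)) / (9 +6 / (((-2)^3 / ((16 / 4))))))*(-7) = -70091 / 74520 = -0.94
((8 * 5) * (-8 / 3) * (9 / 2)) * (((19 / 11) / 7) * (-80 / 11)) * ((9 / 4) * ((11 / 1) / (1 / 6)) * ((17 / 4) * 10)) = 5436467.53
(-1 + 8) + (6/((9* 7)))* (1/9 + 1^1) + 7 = 2666/189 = 14.11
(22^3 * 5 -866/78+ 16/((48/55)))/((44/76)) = 13152066/143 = 91972.49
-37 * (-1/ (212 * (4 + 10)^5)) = 37/ 114018688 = 0.00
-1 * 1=-1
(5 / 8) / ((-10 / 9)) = -9 / 16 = -0.56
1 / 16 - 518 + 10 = -8127 / 16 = -507.94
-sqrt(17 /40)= -sqrt(170) /20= -0.65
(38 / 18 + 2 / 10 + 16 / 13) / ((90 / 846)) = 97384 / 2925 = 33.29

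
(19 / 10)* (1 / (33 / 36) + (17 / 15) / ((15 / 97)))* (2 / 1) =395941 / 12375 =32.00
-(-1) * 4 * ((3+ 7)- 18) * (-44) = 1408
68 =68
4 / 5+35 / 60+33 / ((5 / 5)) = 2063 / 60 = 34.38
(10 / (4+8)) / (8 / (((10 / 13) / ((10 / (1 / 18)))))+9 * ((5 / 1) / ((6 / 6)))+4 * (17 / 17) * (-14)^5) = -0.00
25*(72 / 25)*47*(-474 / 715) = -2243.38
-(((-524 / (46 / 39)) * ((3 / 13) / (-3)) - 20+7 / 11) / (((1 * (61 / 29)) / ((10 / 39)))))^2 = -131196084100 / 40251995641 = -3.26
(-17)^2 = 289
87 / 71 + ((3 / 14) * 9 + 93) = 95577 / 994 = 96.15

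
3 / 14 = 0.21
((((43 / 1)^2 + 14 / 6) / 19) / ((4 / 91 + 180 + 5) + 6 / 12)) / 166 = 505414 / 159761139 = 0.00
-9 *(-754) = 6786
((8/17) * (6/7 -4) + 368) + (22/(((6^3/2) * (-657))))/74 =114508223843/312419268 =366.52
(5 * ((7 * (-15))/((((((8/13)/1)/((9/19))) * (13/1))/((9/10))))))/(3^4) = -105/304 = -0.35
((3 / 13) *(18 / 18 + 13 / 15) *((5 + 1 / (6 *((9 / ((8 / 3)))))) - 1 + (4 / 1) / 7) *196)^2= 168769785856 / 1108809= 152208.17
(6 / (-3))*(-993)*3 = 5958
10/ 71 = 0.14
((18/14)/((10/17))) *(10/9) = 17/7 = 2.43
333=333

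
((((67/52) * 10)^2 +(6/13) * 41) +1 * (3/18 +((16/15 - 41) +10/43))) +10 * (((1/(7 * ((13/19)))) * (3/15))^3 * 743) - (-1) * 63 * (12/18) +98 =2779673707969/9721065900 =285.94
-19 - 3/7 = -136/7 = -19.43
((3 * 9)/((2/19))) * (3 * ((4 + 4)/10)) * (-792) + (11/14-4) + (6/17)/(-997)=-578453929881/1186430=-487558.41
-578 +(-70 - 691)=-1339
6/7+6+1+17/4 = 339/28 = 12.11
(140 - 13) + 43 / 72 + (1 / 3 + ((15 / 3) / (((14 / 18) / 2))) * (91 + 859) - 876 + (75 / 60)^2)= 11559521 / 1008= 11467.78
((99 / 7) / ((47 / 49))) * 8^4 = 2838528 / 47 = 60394.21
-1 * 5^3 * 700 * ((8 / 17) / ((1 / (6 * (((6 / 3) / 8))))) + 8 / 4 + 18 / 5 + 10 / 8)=-11239375 / 17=-661139.71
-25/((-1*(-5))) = -5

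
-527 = -527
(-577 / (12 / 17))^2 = 96216481 / 144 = 668170.01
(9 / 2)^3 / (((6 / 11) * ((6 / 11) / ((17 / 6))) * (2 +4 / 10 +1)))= 16335 / 64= 255.23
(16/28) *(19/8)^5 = 2476099/57344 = 43.18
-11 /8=-1.38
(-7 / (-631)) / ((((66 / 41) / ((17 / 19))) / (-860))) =-5.30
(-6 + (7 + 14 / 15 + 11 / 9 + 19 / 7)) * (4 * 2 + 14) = 40678 / 315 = 129.14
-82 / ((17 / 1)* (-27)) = 82 / 459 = 0.18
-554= -554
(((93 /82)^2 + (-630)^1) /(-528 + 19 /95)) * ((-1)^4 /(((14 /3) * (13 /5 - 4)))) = -0.18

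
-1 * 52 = -52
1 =1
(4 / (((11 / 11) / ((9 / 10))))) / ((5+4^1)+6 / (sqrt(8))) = 36 / 85 - 6*sqrt(2) / 85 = 0.32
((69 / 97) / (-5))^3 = -328509 / 114084125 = -0.00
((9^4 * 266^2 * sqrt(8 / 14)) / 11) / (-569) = -132637176 * sqrt(7) / 6259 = -56067.26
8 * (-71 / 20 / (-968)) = 71 / 2420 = 0.03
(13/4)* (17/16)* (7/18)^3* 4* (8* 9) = 58.49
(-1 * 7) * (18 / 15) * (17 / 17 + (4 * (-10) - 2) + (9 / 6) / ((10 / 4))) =8484 / 25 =339.36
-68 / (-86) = 34 / 43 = 0.79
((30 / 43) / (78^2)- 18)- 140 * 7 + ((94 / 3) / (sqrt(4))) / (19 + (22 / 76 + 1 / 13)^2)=-203023222757467 / 203597140890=-997.18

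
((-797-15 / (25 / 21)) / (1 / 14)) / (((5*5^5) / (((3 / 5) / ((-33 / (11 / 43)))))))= 56672 / 16796875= 0.00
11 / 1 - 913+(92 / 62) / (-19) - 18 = -541926 / 589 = -920.08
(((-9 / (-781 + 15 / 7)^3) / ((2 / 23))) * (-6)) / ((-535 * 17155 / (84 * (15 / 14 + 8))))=81154143 / 743673061783359200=0.00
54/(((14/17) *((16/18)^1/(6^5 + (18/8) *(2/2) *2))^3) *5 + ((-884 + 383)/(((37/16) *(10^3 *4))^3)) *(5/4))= -228086648034490744542225000000/3316236488302165219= -68778764373.12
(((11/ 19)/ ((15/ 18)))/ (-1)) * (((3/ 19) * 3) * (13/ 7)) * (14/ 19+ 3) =-548262/ 240065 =-2.28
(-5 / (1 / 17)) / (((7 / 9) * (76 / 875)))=-95625 / 76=-1258.22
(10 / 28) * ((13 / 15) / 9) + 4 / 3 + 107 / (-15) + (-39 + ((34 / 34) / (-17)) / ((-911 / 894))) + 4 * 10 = -137801749 / 29270430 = -4.71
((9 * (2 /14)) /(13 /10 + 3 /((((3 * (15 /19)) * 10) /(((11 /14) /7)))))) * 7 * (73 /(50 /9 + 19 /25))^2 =728407687500 /796116671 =914.95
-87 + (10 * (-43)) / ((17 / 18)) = -9219 / 17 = -542.29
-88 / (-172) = 22 / 43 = 0.51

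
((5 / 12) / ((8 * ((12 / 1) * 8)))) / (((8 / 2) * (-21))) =-5 / 774144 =-0.00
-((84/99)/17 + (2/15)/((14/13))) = -1137/6545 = -0.17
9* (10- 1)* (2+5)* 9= 5103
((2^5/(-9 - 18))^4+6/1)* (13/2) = 27541943/531441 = 51.83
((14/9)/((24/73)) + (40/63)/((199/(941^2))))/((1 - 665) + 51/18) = -425742703/99468558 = -4.28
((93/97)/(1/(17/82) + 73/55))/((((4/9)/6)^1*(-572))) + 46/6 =16465799/2148744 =7.66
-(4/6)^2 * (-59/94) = 118/423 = 0.28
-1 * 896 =-896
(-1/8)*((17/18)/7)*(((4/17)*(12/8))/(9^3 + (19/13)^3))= -0.00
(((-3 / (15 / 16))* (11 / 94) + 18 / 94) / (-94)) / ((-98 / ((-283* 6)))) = 36507 / 1082410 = 0.03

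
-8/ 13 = -0.62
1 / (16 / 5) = 5 / 16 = 0.31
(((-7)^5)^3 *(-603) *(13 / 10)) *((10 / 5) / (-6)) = -12405378225481059 / 10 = -1240537822548105.90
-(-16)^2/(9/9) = -256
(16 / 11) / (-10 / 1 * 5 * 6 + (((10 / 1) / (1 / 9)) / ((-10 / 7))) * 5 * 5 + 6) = -16 / 20559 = -0.00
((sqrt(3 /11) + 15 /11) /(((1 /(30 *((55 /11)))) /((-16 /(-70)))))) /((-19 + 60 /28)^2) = 420 *sqrt(33) /38291 + 6300 /38291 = 0.23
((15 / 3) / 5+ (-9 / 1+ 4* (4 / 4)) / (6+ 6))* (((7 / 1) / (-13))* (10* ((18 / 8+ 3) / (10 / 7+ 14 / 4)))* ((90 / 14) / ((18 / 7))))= -60025 / 7176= -8.36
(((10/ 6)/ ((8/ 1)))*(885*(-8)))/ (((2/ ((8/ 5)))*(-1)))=1180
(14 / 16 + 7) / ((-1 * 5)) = -63 / 40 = -1.58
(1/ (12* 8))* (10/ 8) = 5/ 384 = 0.01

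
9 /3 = 3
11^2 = 121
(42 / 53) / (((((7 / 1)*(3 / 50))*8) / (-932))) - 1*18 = -12604 / 53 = -237.81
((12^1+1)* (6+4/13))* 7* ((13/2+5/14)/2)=1968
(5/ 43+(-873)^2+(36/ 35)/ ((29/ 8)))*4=133052550656/ 43645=3048517.60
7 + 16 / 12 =25 / 3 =8.33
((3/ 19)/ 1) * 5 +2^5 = 623/ 19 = 32.79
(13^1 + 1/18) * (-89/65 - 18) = -59173/234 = -252.88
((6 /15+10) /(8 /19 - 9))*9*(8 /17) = -71136 /13855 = -5.13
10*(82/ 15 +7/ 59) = 9886/ 177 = 55.85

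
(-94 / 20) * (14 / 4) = -329 / 20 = -16.45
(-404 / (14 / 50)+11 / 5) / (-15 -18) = 50423 / 1155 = 43.66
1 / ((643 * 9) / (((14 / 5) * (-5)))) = -14 / 5787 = -0.00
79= 79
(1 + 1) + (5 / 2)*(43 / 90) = 115 / 36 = 3.19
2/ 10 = 1/ 5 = 0.20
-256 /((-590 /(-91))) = -11648 /295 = -39.48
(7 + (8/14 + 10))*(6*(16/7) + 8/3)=14104/49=287.84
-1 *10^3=-1000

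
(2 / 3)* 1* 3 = 2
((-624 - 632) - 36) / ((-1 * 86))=646 / 43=15.02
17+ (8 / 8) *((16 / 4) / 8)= 35 / 2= 17.50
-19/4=-4.75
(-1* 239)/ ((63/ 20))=-4780/ 63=-75.87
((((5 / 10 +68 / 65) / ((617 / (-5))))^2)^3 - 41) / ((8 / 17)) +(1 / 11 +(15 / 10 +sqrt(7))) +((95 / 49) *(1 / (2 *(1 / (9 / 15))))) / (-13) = -6289211189675317216999867490853 / 73490266825774550389253744128 +sqrt(7) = -82.93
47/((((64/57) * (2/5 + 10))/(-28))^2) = 187061175/692224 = 270.23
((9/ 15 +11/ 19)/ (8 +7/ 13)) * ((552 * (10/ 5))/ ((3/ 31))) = 16610048/ 10545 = 1575.16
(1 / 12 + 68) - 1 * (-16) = 1009 / 12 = 84.08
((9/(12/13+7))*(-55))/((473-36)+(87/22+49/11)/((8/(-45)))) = -1132560/7064461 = -0.16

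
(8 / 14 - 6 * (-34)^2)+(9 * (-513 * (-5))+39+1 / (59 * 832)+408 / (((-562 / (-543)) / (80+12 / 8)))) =4665242330415 / 96556096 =48316.39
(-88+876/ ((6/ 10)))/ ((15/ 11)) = 15092/ 15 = 1006.13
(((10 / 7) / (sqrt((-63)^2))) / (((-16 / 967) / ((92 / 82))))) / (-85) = 22241 / 1229508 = 0.02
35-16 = 19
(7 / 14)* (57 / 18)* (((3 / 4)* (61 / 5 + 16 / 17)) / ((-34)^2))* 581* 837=10320681231 / 1572160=6564.65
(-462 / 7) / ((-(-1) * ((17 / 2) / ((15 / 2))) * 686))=-495 / 5831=-0.08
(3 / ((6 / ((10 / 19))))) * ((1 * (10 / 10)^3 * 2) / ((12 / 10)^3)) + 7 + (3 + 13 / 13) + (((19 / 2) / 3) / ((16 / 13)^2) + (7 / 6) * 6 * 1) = 5356889 / 262656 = 20.40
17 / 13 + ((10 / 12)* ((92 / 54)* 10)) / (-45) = 0.99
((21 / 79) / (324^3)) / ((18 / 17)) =119 / 16121794176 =0.00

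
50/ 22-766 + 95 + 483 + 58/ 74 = -75272/ 407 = -184.94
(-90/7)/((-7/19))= 1710/49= 34.90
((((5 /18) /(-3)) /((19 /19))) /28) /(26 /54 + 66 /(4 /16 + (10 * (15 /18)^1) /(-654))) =-665 /56037368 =-0.00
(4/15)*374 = 1496/15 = 99.73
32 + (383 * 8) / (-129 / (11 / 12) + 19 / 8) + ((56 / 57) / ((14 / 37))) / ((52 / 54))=37740646 / 3007225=12.55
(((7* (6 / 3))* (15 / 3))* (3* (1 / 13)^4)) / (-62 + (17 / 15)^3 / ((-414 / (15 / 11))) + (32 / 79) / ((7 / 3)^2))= -832948231500 / 7015780257273203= -0.00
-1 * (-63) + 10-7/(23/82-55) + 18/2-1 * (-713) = 509677/641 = 795.13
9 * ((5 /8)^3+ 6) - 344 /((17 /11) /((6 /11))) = -567627 /8704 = -65.21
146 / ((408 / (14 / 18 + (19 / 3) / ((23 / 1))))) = 0.38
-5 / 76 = -0.07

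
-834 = -834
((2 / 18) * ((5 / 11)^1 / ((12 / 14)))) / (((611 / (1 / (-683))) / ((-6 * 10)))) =350 / 41313987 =0.00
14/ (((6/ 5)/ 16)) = 560/ 3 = 186.67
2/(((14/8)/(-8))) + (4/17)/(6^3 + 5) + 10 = 22570/26299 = 0.86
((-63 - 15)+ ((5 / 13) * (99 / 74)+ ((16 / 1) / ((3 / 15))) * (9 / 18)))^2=1300395721 / 925444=1405.16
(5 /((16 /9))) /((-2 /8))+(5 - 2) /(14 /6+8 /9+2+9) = -1413 /128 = -11.04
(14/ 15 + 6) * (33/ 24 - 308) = -31889/ 15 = -2125.93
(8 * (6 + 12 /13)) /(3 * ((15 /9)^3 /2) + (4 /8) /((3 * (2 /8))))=12960 /1781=7.28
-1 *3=-3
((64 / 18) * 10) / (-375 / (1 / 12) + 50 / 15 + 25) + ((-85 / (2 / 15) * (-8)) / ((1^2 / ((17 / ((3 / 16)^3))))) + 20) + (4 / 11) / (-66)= 38429478735610 / 2921787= 13152731.10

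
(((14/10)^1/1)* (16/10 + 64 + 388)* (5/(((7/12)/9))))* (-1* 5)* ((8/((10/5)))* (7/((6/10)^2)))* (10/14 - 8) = 138801600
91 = 91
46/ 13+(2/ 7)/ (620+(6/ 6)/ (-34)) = 6788322/ 1918189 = 3.54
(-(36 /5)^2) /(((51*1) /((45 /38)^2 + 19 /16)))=-403893 /153425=-2.63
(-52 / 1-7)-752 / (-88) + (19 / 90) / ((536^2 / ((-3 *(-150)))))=-159448235 / 3160256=-50.45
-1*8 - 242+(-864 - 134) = -1248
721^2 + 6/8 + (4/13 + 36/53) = 1432686583/2756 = 519842.74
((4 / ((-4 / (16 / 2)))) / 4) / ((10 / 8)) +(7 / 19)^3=-53157 / 34295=-1.55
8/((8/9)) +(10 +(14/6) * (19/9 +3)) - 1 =808/27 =29.93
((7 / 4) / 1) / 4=7 / 16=0.44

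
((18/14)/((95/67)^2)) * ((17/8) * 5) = 686817/101080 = 6.79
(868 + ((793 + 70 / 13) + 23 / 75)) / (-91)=-1625024 / 88725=-18.32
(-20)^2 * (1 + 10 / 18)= 5600 / 9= 622.22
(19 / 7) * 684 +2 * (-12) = 12828 / 7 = 1832.57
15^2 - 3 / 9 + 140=364.67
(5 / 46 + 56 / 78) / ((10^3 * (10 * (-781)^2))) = 1483 / 10942700340000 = 0.00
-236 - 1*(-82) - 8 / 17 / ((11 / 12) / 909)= -116062 / 187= -620.65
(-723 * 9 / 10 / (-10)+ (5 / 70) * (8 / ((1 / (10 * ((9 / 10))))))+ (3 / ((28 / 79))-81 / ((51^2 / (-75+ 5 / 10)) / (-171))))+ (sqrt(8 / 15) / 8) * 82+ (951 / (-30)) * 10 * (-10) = 41 * sqrt(30) / 30+ 144237134 / 50575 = 2859.43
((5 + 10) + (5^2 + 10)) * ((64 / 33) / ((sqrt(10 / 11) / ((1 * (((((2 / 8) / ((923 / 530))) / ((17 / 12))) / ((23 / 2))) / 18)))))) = 169600 * sqrt(110) / 35728407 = 0.05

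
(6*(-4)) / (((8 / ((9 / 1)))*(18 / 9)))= -27 / 2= -13.50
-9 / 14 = -0.64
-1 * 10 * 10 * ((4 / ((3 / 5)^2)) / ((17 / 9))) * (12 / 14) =-60000 / 119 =-504.20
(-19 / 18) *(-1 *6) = 19 / 3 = 6.33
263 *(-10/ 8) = -328.75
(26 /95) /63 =0.00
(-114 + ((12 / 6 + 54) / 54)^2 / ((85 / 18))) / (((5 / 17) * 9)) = -783322 / 18225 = -42.98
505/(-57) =-505/57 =-8.86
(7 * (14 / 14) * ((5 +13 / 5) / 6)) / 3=133 / 45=2.96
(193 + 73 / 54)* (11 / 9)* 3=115445 / 162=712.62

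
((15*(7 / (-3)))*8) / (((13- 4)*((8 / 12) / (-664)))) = 92960 / 3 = 30986.67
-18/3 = -6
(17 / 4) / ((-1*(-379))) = 17 / 1516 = 0.01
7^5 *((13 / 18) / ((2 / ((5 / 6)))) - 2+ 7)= 19244015 / 216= 89092.66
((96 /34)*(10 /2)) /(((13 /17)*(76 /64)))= 3840 /247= 15.55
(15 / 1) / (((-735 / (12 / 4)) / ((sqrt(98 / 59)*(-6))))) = 18*sqrt(118) / 413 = 0.47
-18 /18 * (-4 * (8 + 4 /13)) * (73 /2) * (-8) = -126144 /13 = -9703.38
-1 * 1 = -1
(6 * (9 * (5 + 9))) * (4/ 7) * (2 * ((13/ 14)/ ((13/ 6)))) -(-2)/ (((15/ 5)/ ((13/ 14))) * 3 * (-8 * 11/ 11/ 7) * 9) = 1679525/ 4536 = 370.27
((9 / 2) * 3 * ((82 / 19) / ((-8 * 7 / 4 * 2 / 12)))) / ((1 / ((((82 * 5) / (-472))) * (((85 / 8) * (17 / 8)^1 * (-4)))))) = -983763225 / 502208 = -1958.88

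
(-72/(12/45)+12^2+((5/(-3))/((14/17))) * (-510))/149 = 6343/1043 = 6.08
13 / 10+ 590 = 5913 / 10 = 591.30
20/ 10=2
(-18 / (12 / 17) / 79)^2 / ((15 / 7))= 6069 / 124820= 0.05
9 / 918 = 1 / 102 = 0.01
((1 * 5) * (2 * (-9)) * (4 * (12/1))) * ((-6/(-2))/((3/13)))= -56160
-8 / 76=-2 / 19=-0.11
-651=-651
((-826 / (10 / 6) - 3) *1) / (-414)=1.20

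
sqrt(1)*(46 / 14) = 23 / 7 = 3.29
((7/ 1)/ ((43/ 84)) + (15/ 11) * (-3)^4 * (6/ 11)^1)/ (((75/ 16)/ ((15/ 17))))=6153888/ 442255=13.91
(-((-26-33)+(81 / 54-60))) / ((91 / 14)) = 235 / 13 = 18.08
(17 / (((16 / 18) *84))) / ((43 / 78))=1989 / 4816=0.41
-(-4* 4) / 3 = 5.33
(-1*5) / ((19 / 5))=-25 / 19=-1.32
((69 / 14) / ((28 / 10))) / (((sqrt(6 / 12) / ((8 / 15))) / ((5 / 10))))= 23 * sqrt(2) / 49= 0.66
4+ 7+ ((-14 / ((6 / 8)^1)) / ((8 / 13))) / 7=20 / 3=6.67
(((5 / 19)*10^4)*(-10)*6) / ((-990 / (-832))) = -132695.37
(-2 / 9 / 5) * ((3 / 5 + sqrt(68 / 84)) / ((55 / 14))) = -0.02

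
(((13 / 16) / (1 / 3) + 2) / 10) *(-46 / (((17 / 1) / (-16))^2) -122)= -1669707 / 23120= -72.22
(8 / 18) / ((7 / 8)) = 32 / 63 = 0.51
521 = 521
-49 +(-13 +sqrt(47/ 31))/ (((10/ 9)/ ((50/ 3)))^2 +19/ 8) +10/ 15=-53.28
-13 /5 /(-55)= 13 /275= 0.05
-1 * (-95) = 95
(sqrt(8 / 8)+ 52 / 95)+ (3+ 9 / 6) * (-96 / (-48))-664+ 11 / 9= -557657 / 855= -652.23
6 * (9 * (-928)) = -50112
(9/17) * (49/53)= 0.49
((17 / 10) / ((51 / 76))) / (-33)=-38 / 495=-0.08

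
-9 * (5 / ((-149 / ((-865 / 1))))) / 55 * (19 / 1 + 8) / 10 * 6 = -126117 / 1639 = -76.95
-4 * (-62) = 248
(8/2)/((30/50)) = 20/3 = 6.67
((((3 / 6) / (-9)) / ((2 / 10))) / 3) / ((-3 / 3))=5 / 54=0.09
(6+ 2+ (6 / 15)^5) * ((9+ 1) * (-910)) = -9111648 / 125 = -72893.18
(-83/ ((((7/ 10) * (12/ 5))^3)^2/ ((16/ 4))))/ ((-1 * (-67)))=-20263671875/ 91941281712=-0.22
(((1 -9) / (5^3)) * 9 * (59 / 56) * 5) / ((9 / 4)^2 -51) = 2832 / 42875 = 0.07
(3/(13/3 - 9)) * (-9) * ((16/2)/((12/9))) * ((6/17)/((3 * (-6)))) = -81/119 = -0.68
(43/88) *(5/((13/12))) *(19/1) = 12255/286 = 42.85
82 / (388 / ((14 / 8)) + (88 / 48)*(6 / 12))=6888 / 18701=0.37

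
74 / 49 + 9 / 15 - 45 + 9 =-8303 / 245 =-33.89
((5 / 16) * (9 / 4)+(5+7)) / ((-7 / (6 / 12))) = -813 / 896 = -0.91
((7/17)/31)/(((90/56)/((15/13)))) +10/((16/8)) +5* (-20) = -1952339/20553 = -94.99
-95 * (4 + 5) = -855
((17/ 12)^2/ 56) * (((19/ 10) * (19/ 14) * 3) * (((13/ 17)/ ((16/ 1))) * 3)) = 79781/ 2007040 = 0.04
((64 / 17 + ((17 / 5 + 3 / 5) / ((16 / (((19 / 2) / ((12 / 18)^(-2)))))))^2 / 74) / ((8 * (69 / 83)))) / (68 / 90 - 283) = -639349415 / 317511994176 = -0.00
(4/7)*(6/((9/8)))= 64/21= 3.05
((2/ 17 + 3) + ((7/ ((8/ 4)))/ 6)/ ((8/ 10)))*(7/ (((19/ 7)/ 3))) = 153811/ 5168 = 29.76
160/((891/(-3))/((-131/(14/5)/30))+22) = 2096/2783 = 0.75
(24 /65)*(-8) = -192 /65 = -2.95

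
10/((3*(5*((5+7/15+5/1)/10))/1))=100/157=0.64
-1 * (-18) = 18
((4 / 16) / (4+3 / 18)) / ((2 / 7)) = 0.21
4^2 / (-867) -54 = -46834 / 867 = -54.02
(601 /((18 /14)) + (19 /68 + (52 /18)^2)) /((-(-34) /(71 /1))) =186175561 /187272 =994.15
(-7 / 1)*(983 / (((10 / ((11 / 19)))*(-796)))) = 0.50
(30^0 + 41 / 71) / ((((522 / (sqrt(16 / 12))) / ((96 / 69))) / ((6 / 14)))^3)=524288*sqrt(3) / 250863919897311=0.00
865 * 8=6920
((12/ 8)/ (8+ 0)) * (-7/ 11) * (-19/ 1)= 399/ 176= 2.27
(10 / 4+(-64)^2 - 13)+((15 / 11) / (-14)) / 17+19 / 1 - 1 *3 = 5368856 / 1309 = 4101.49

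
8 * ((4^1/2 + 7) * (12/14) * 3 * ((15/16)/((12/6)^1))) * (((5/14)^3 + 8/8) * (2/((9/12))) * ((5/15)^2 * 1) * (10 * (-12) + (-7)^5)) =-2185360335/4802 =-455093.78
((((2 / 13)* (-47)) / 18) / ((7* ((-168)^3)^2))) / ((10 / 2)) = -47 / 92068188125921280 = -0.00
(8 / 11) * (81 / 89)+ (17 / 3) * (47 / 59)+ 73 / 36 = 14979557 / 2079396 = 7.20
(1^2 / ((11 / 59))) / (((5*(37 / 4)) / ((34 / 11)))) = 8024 / 22385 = 0.36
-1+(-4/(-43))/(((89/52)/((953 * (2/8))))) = 45729/3827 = 11.95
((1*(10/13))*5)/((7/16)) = 800/91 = 8.79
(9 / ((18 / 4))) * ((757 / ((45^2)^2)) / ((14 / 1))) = 757 / 28704375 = 0.00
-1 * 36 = -36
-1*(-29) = 29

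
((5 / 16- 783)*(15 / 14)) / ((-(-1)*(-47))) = 26835 / 1504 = 17.84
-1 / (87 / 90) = -30 / 29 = -1.03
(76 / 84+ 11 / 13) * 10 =17.51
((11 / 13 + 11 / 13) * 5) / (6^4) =55 / 8424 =0.01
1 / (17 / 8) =8 / 17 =0.47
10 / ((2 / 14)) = 70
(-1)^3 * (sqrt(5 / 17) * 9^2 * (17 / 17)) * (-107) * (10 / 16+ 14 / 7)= 182007 * sqrt(85) / 136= 12338.39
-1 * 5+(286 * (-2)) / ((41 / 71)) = -40817 / 41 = -995.54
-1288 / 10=-644 / 5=-128.80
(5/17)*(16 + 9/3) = 95/17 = 5.59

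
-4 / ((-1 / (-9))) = -36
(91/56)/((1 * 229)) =13/1832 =0.01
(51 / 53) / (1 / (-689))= -663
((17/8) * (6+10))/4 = 17/2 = 8.50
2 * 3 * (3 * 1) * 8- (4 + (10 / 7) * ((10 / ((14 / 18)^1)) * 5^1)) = 2360 / 49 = 48.16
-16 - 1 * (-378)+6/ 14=2537/ 7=362.43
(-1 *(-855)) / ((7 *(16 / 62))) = 26505 / 56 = 473.30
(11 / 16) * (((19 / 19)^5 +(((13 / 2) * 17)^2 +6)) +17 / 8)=1075305 / 128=8400.82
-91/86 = -1.06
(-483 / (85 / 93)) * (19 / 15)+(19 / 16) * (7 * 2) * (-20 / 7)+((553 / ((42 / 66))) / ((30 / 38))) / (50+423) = -78350851 / 109650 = -714.55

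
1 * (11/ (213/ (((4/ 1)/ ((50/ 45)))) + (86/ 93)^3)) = 17695854/ 96454357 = 0.18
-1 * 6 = -6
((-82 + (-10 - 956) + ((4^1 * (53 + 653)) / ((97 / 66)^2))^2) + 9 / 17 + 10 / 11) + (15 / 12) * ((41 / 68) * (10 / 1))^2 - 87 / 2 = 7692192466088180151 / 4502953348784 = 1708254.98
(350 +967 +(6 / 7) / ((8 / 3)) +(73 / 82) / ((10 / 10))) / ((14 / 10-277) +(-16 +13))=-7566535 / 1599164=-4.73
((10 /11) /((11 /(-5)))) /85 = -10 /2057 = -0.00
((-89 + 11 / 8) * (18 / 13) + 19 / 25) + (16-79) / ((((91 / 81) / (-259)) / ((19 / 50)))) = 7018081 / 1300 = 5398.52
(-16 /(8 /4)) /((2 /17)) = -68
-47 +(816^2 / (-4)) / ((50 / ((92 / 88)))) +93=-944518 / 275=-3434.61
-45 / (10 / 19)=-171 / 2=-85.50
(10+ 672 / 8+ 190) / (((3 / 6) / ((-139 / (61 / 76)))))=-6000352 / 61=-98366.43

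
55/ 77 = 5/ 7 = 0.71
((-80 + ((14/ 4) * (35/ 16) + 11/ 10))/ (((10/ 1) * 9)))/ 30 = -11399/ 432000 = -0.03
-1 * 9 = -9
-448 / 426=-224 / 213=-1.05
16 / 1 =16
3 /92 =0.03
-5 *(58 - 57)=-5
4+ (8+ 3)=15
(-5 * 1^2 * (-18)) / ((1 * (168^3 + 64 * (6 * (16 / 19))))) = 285 / 15016192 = 0.00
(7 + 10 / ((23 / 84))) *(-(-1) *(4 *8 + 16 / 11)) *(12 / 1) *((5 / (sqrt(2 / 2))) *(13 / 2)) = 567840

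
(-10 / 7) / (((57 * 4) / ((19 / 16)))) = -5 / 672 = -0.01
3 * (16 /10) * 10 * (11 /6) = 88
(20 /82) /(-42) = -5 /861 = -0.01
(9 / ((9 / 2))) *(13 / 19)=26 / 19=1.37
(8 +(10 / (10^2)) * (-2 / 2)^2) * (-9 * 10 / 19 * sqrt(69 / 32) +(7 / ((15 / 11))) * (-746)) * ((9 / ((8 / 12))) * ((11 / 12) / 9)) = -8530137 / 200 - 8019 * sqrt(138) / 1216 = -42728.15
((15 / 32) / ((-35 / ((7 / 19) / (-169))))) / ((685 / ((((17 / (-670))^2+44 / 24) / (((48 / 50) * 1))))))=2469817 / 30332045153280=0.00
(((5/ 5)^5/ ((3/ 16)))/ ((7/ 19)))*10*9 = 9120/ 7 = 1302.86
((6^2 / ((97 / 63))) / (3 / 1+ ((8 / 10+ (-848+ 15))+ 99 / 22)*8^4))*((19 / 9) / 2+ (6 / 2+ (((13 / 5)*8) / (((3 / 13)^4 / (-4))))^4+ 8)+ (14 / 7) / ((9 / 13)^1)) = -557988169065863467523438810278 / 109229344426792125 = -5108409026842.04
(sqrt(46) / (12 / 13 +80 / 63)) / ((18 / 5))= 455 * sqrt(46) / 3592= 0.86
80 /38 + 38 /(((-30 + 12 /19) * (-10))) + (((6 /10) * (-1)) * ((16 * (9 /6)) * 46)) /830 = 31603573 /21999150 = 1.44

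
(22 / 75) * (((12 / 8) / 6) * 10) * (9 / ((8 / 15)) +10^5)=1760297 / 24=73345.71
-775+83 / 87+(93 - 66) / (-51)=-1145597 / 1479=-774.58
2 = 2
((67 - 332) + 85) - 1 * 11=-191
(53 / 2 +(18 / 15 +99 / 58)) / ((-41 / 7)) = -728 / 145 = -5.02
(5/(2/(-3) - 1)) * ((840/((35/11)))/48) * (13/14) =-429/28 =-15.32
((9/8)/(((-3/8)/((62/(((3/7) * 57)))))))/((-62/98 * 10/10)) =686/57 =12.04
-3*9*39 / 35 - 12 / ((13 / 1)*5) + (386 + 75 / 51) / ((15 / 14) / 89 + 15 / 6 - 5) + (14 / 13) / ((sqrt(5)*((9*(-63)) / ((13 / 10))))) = -446020501 / 2397850 - sqrt(5) / 2025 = -186.01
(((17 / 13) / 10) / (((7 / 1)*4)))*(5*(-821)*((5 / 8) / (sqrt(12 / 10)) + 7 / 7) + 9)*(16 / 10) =-69632 / 2275-13957*sqrt(30) / 4368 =-48.11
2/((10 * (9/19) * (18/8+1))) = 76/585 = 0.13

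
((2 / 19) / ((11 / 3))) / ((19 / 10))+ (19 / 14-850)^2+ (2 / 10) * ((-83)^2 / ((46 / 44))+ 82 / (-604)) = 9751572530254749 / 13515457340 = 721512.58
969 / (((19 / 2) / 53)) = 5406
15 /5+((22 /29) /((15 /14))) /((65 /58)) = 3541 /975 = 3.63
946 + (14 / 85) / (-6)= 241223 / 255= 945.97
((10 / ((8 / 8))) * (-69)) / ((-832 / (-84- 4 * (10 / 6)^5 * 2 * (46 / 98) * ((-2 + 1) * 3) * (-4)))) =-75710135 / 137592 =-550.25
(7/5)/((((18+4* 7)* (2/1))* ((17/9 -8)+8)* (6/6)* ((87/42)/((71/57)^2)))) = 247009/40933790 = 0.01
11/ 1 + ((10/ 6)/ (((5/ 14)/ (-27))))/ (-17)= 313/ 17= 18.41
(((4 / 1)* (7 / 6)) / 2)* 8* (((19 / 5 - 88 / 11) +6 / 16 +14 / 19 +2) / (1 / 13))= -75257 / 285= -264.06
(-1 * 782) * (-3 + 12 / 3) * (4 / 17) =-184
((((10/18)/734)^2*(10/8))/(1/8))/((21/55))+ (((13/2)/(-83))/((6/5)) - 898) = -68309705958349/76063188348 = -898.07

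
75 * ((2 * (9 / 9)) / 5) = 30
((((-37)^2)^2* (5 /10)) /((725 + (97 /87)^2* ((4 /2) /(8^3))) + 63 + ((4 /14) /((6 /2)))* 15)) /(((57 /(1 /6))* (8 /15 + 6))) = 756561312480 /1424110417891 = 0.53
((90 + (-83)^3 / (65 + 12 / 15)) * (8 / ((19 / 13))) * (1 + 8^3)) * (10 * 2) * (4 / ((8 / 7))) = -79447446000 / 47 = -1690371191.49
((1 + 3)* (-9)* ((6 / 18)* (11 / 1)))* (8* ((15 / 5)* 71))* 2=-449856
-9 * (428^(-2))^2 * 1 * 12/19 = -27/159392794816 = -0.00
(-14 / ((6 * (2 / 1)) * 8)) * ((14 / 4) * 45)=-22.97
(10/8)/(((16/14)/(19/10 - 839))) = -58597/64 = -915.58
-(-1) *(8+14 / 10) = 47 / 5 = 9.40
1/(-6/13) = -13/6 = -2.17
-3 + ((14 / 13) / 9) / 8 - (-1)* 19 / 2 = 3049 / 468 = 6.51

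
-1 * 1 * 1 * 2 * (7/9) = -14/9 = -1.56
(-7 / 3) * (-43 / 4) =301 / 12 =25.08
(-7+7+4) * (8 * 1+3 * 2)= 56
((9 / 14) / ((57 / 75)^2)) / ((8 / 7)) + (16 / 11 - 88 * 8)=-701.57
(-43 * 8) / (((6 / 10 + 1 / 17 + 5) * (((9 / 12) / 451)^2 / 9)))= -95159123840 / 481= -197836016.30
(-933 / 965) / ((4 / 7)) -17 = -18.69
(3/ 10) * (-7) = -21/ 10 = -2.10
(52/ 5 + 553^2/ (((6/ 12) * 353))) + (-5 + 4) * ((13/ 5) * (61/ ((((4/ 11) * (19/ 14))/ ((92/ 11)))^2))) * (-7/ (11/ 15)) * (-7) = -3041960.71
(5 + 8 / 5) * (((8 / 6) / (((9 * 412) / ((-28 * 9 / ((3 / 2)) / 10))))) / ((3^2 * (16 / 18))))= -77 / 15450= -0.00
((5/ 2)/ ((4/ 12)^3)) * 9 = 1215/ 2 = 607.50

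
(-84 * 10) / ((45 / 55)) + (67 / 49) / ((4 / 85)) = -997.61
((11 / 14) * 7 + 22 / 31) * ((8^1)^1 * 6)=9240 / 31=298.06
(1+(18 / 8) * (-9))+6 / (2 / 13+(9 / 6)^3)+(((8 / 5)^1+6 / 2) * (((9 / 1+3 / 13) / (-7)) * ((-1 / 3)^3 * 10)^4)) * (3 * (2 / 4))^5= -1793501657 / 97385652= -18.42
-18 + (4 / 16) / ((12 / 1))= -863 / 48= -17.98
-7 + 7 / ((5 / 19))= 98 / 5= 19.60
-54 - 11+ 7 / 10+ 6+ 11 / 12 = -3443 / 60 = -57.38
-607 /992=-0.61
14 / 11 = 1.27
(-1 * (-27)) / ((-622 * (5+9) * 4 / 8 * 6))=-9 / 8708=-0.00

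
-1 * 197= -197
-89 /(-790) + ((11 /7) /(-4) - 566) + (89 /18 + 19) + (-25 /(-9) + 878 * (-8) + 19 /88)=-16562811527 /2189880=-7563.34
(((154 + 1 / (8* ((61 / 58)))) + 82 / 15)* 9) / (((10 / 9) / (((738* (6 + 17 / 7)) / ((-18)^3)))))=-1412896777 / 1024800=-1378.70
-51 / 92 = -0.55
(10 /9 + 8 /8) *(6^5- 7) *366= 18008542 /3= 6002847.33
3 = 3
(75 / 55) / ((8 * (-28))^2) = 15 / 551936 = 0.00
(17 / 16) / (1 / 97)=1649 / 16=103.06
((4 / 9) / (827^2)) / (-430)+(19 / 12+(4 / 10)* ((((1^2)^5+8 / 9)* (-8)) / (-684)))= 1441244264261 / 905207388660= 1.59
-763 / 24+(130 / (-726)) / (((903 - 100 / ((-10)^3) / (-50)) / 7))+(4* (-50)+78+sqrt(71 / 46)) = -201646239889 / 1311153096+sqrt(3266) / 46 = -152.55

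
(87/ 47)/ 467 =87/ 21949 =0.00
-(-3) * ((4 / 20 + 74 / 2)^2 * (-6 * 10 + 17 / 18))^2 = 12522601210188 / 625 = 20036161936.30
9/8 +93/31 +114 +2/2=953/8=119.12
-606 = -606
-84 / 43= -1.95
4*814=3256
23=23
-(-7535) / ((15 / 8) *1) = 12056 / 3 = 4018.67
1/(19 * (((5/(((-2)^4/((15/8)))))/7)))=896/1425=0.63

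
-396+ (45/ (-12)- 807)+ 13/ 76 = -22925/ 19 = -1206.58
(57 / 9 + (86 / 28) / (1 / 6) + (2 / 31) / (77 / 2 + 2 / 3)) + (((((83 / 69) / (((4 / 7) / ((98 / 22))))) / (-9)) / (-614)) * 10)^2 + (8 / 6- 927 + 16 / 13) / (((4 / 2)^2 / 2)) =-20406510768259872857057 / 46648346325896755440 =-437.45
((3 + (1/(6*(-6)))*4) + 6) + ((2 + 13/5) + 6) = 877/45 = 19.49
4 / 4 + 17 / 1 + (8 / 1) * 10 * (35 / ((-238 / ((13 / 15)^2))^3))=1974334667632 / 109685795625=18.00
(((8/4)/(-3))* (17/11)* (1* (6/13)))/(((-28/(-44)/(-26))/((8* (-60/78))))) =-10880/91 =-119.56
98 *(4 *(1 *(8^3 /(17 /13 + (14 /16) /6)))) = 125239296 /907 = 138080.81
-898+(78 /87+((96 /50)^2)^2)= -10008555936 /11328125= -883.51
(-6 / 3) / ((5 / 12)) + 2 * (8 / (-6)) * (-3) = 16 / 5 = 3.20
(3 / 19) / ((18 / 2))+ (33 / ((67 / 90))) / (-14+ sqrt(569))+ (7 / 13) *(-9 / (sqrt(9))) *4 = -88521245 / 18518331+ 2970 *sqrt(569) / 24991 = -1.95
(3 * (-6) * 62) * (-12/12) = 1116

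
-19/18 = -1.06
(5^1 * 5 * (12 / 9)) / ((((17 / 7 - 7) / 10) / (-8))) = 1750 / 3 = 583.33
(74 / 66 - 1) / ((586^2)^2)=0.00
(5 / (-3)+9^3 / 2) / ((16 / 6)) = 2177 / 16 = 136.06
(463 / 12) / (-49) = -463 / 588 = -0.79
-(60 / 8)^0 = -1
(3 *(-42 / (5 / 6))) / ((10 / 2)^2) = -6.05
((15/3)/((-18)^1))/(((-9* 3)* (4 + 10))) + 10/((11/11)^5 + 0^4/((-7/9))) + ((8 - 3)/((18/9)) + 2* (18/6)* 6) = 48.50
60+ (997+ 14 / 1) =1071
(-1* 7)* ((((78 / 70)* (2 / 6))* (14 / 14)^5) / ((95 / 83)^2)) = -89557 / 45125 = -1.98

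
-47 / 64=-0.73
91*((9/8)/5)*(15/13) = 189/8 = 23.62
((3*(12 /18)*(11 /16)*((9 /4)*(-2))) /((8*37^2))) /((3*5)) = -33 /876160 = -0.00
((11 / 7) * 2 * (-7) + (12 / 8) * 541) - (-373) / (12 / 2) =2555 / 3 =851.67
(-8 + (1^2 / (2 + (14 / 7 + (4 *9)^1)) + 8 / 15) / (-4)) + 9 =413 / 480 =0.86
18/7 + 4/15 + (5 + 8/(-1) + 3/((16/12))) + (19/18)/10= 691/315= 2.19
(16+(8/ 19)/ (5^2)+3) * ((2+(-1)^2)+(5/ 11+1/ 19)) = 6621189/ 99275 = 66.70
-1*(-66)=66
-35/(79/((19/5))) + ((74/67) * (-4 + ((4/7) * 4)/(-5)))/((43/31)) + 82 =611526819/7965965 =76.77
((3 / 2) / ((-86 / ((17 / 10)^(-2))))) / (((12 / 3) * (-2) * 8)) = 75 / 795328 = 0.00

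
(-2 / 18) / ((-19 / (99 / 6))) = 0.10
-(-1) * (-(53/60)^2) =-2809/3600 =-0.78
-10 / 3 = -3.33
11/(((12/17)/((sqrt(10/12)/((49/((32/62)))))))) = 374 * sqrt(30)/13671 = 0.15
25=25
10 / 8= 5 / 4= 1.25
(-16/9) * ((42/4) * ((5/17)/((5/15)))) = -280/17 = -16.47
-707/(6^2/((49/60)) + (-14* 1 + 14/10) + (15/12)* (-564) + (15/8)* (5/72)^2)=2394524160/2281095263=1.05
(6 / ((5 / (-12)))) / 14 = -36 / 35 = -1.03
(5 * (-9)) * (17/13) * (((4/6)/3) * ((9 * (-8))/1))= 12240/13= 941.54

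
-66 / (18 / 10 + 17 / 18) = -5940 / 247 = -24.05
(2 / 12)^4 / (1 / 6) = 1 / 216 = 0.00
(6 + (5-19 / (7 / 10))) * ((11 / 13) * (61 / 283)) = -75823 / 25753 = -2.94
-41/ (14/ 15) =-615/ 14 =-43.93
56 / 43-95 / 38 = -103 / 86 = -1.20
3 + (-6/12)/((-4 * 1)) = 25/8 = 3.12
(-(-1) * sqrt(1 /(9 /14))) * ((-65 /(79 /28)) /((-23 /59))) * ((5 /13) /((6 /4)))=82600 * sqrt(14) /16353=18.90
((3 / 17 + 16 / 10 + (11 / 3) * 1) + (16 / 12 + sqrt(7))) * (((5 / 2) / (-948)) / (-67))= 5 * sqrt(7) / 127032 + 24 / 89981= 0.00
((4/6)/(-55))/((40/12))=-1/275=-0.00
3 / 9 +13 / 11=50 / 33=1.52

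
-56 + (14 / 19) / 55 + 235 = 187069 / 1045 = 179.01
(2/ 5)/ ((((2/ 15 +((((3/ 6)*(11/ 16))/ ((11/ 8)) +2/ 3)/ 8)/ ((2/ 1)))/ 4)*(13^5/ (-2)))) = -0.00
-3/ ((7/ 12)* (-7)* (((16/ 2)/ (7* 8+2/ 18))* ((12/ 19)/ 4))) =9595/ 294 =32.64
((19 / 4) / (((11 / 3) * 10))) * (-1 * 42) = -5.44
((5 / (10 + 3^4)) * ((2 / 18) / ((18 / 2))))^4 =625 / 2951927213752881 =0.00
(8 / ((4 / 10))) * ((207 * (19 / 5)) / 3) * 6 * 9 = 283176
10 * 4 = 40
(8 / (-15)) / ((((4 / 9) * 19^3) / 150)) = -180 / 6859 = -0.03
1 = 1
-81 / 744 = -27 / 248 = -0.11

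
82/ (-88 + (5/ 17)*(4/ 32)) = -11152/ 11963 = -0.93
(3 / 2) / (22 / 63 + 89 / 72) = 0.95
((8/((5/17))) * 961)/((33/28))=22178.72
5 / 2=2.50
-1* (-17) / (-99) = -17 / 99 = -0.17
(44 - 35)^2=81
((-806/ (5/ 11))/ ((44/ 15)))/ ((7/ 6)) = -3627/ 7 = -518.14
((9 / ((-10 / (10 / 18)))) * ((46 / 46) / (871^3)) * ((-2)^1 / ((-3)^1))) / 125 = -1 / 247791116625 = -0.00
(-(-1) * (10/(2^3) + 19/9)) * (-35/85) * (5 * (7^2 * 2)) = -207515/306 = -678.15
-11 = -11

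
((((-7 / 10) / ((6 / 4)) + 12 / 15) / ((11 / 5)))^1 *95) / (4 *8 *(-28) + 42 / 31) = -14725 / 915222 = -0.02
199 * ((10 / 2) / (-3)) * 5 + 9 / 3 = -4966 / 3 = -1655.33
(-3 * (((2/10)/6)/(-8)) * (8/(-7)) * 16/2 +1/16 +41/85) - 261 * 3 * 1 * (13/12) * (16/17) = -7596221/9520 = -797.92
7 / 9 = 0.78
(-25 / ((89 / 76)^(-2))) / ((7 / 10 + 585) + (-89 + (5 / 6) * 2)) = -2970375 / 43178488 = -0.07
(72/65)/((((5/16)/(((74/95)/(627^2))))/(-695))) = -1316608/269730175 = -0.00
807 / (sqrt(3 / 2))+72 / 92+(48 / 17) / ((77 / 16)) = 41226 / 30107+269 * sqrt(6) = 660.28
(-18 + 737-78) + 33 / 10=6443 / 10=644.30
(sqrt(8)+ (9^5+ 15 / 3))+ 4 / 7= 2* sqrt(2)+ 413382 / 7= 59057.40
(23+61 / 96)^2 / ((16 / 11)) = 56631971 / 147456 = 384.06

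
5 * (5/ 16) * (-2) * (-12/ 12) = 25/ 8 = 3.12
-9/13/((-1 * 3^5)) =1/351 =0.00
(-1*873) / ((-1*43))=873 / 43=20.30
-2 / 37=-0.05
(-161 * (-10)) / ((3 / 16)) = 25760 / 3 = 8586.67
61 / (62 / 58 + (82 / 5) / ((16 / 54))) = 35380 / 32723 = 1.08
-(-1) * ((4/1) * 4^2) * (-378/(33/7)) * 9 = -508032/11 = -46184.73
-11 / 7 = -1.57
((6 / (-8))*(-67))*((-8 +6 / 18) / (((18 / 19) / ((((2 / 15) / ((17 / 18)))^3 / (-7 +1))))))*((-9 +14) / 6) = 58558 / 368475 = 0.16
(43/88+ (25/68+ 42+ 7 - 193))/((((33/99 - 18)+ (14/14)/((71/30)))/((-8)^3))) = -2919197376/686851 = -4250.12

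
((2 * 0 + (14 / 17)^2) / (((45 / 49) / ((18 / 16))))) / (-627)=-2401 / 1812030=-0.00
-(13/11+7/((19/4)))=-555/209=-2.66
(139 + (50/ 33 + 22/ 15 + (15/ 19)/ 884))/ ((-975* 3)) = -0.05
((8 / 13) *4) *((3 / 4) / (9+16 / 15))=360 / 1963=0.18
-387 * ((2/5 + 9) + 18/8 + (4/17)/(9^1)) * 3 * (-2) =4609041/170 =27112.01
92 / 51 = 1.80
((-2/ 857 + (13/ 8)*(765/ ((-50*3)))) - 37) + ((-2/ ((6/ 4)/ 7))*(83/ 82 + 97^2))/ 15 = -49757437109/ 8432880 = -5900.41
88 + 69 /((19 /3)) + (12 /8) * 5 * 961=7306.39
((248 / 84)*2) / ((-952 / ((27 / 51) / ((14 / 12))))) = -279 / 99127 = -0.00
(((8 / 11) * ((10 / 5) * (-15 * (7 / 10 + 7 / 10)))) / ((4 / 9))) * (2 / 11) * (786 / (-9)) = 132048 / 121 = 1091.31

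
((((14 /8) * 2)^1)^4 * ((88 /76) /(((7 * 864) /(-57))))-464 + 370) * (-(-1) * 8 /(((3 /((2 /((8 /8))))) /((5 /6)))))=-1101745 /2592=-425.06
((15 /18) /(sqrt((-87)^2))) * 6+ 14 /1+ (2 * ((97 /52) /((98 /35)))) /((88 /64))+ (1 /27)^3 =8585838922 /571377807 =15.03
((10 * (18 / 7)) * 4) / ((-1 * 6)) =-120 / 7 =-17.14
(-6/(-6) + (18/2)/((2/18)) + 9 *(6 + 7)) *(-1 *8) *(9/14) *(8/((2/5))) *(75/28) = -2686500/49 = -54826.53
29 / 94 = 0.31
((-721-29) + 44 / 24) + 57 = -4147 / 6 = -691.17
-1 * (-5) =5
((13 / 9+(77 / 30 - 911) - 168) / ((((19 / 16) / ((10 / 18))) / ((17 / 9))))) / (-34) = 386996 / 13851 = 27.94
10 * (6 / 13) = 60 / 13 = 4.62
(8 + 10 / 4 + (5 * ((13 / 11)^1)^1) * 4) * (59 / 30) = 67.13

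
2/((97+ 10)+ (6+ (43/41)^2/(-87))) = 146247/8262031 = 0.02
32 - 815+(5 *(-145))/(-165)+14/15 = -42772/55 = -777.67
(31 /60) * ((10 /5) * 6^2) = 186 /5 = 37.20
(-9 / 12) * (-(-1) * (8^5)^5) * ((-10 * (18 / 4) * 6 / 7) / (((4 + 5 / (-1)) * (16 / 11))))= -5259535670296067356753920 / 7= -751362238613723908107702.90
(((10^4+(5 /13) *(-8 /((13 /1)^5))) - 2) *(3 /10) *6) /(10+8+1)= 434325927078 /458546855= 947.18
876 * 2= 1752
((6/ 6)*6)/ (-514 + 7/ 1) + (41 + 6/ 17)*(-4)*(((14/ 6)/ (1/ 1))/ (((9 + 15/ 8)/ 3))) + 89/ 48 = -139478801/ 1333072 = -104.63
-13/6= -2.17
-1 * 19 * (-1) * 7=133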